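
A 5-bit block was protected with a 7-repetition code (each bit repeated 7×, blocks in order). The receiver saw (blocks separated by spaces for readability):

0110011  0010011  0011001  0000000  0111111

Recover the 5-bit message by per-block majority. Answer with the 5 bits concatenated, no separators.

Block 1 (0110011): 4 ones → 1
Block 2 (0010011): 3 ones → 0
Block 3 (0011001): 3 ones → 0
Block 4 (0000000): 0 ones → 0
Block 5 (0111111): 6 ones → 1

10001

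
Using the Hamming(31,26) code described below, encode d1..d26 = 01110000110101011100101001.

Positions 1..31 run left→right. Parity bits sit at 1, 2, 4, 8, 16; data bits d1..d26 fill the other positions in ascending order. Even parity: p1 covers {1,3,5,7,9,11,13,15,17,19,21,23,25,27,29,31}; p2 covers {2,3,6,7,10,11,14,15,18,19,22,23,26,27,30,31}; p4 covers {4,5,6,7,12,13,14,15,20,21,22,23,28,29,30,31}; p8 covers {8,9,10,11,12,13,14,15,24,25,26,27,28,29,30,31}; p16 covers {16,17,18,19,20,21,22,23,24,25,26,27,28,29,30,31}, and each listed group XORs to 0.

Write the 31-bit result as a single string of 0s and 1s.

0000111100001100101011100101001

Place data at non-parity positions: p1 p2 0 p4 1 1 1 p8 0 0 0 0 1 1 0 p16 1 0 1 0 1 1 1 0 0 1 0 1 0 0 1
p1 (pos 1,3,5,7,9,11,13,15,17,19,21,23,25,27,29,31): XOR of data positions = 0⊕1⊕1⊕0⊕0⊕1⊕0⊕1⊕1⊕1⊕1⊕0⊕0⊕0⊕1 = 0
p2 (pos 2,3,6,7,10,11,14,15,18,19,22,23,26,27,30,31): XOR of data positions = 0⊕1⊕1⊕0⊕0⊕1⊕0⊕0⊕1⊕1⊕1⊕1⊕0⊕0⊕1 = 0
p4 (pos 4,5,6,7,12,13,14,15,20,21,22,23,28,29,30,31): XOR of data positions = 1⊕1⊕1⊕0⊕1⊕1⊕0⊕0⊕1⊕1⊕1⊕1⊕0⊕0⊕1 = 0
p8 (pos 8,9,10,11,12,13,14,15,24,25,26,27,28,29,30,31): XOR of data positions = 0⊕0⊕0⊕0⊕1⊕1⊕0⊕0⊕0⊕1⊕0⊕1⊕0⊕0⊕1 = 1
p16 (pos 16,17,18,19,20,21,22,23,24,25,26,27,28,29,30,31): XOR of data positions = 1⊕0⊕1⊕0⊕1⊕1⊕1⊕0⊕0⊕1⊕0⊕1⊕0⊕0⊕1 = 0
Codeword: 0000111100001100101011100101001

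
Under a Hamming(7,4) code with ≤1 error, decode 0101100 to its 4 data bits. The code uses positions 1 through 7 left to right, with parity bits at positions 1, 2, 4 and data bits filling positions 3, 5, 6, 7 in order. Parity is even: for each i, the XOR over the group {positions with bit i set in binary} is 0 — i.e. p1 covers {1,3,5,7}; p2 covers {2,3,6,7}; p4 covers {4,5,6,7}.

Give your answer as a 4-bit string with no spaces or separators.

1100

s1 (pos 1,3,5,7): 0⊕0⊕1⊕0 = 1
s2 (pos 2,3,6,7): 1⊕0⊕0⊕0 = 1
s4 (pos 4,5,6,7): 1⊕1⊕0⊕0 = 0
Syndrome s4…s1 = 011 → error at position 3.
Flip position 3: 0101100 → 0111100
Read data bits from positions 3,5,6,7: 1100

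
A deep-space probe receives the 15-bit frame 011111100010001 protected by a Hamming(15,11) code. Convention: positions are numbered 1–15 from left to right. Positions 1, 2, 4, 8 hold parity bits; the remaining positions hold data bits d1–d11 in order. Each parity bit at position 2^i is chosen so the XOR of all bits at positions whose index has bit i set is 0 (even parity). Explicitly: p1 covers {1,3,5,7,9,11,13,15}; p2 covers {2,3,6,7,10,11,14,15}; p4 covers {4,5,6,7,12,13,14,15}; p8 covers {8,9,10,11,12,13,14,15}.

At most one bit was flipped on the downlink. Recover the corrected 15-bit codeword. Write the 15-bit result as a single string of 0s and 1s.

011101100010001

s1 (pos 1,3,5,7,9,11,13,15): 0⊕1⊕1⊕1⊕0⊕1⊕0⊕1 = 1
s2 (pos 2,3,6,7,10,11,14,15): 1⊕1⊕1⊕1⊕0⊕1⊕0⊕1 = 0
s4 (pos 4,5,6,7,12,13,14,15): 1⊕1⊕1⊕1⊕0⊕0⊕0⊕1 = 1
s8 (pos 8,9,10,11,12,13,14,15): 0⊕0⊕0⊕1⊕0⊕0⊕0⊕1 = 0
Syndrome s8…s1 = 0101 → error at position 5.
Flip position 5: 011111100010001 → 011101100010001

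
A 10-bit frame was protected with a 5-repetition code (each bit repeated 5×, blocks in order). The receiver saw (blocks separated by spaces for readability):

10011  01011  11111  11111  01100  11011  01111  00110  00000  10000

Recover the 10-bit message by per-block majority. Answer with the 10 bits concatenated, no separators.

Block 1 (10011): 3 ones → 1
Block 2 (01011): 3 ones → 1
Block 3 (11111): 5 ones → 1
Block 4 (11111): 5 ones → 1
Block 5 (01100): 2 ones → 0
Block 6 (11011): 4 ones → 1
Block 7 (01111): 4 ones → 1
Block 8 (00110): 2 ones → 0
Block 9 (00000): 0 ones → 0
Block 10 (10000): 1 one → 0

1111011000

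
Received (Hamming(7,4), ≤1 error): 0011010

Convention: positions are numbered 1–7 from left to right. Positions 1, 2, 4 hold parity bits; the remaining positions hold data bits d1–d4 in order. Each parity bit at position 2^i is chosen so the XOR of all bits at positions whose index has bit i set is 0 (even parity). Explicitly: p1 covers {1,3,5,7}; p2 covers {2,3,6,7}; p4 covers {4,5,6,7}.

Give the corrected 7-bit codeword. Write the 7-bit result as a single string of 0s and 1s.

1011010

s1 (pos 1,3,5,7): 0⊕1⊕0⊕0 = 1
s2 (pos 2,3,6,7): 0⊕1⊕1⊕0 = 0
s4 (pos 4,5,6,7): 1⊕0⊕1⊕0 = 0
Syndrome s4…s1 = 001 → error at position 1.
Flip position 1: 0011010 → 1011010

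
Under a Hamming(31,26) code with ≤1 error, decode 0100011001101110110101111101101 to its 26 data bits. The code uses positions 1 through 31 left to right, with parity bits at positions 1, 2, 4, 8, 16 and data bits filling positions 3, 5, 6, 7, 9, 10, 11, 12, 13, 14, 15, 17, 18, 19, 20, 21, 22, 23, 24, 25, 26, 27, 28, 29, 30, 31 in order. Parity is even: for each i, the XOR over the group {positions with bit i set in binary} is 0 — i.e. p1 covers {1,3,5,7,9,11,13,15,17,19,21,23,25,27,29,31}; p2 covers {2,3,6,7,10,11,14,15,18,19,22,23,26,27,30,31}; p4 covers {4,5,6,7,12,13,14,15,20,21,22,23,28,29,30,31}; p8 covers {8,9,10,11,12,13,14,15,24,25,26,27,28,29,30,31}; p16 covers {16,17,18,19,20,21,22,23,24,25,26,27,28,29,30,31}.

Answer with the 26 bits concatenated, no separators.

s1 (pos 1,3,5,7,9,11,13,15,17,19,21,23,25,27,29,31): 0⊕0⊕0⊕1⊕0⊕1⊕1⊕1⊕1⊕0⊕0⊕1⊕1⊕0⊕1⊕1 = 1
s2 (pos 2,3,6,7,10,11,14,15,18,19,22,23,26,27,30,31): 1⊕0⊕1⊕1⊕1⊕1⊕1⊕1⊕1⊕0⊕1⊕1⊕1⊕0⊕0⊕1 = 0
s4 (pos 4,5,6,7,12,13,14,15,20,21,22,23,28,29,30,31): 0⊕0⊕1⊕1⊕0⊕1⊕1⊕1⊕1⊕0⊕1⊕1⊕1⊕1⊕0⊕1 = 1
s8 (pos 8,9,10,11,12,13,14,15,24,25,26,27,28,29,30,31): 0⊕0⊕1⊕1⊕0⊕1⊕1⊕1⊕1⊕1⊕1⊕0⊕1⊕1⊕0⊕1 = 1
s16 (pos 16,17,18,19,20,21,22,23,24,25,26,27,28,29,30,31): 0⊕1⊕1⊕0⊕1⊕0⊕1⊕1⊕1⊕1⊕1⊕0⊕1⊕1⊕0⊕1 = 1
Syndrome s16…s1 = 11101 → error at position 29.
Flip position 29: 0100011001101110110101111101101 → 0100011001101110110101111101001
Read data bits from positions 3,5,6,7,9,10,11,12,13,14,15,17,18,19,20,21,22,23,24,25,26,27,28,29,30,31: 00110110111110101111101001

00110110111110101111101001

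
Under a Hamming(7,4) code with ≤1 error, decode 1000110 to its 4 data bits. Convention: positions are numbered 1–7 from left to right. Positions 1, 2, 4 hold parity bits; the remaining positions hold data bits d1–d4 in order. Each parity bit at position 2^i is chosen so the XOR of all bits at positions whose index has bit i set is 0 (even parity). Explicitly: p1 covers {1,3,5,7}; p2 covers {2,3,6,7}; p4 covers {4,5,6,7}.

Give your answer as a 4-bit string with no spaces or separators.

0110

s1 (pos 1,3,5,7): 1⊕0⊕1⊕0 = 0
s2 (pos 2,3,6,7): 0⊕0⊕1⊕0 = 1
s4 (pos 4,5,6,7): 0⊕1⊕1⊕0 = 0
Syndrome s4…s1 = 010 → error at position 2.
Flip position 2: 1000110 → 1100110
Read data bits from positions 3,5,6,7: 0110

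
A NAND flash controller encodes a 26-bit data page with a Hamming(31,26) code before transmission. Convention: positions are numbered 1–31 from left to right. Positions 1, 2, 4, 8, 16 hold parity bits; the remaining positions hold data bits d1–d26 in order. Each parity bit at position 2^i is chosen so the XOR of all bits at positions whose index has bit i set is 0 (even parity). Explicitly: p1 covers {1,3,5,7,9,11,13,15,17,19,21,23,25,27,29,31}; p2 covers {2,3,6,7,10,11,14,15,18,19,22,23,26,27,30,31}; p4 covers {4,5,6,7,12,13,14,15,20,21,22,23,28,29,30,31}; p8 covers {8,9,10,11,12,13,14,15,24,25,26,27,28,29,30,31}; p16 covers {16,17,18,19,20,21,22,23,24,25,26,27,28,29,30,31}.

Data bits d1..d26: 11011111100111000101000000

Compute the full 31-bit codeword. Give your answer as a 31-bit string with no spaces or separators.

0111101011111001111000101000000

Place data at non-parity positions: p1 p2 1 p4 1 0 1 p8 1 1 1 1 1 0 0 p16 1 1 1 0 0 0 1 0 1 0 0 0 0 0 0
p1 (pos 1,3,5,7,9,11,13,15,17,19,21,23,25,27,29,31): XOR of data positions = 1⊕1⊕1⊕1⊕1⊕1⊕0⊕1⊕1⊕0⊕1⊕1⊕0⊕0⊕0 = 0
p2 (pos 2,3,6,7,10,11,14,15,18,19,22,23,26,27,30,31): XOR of data positions = 1⊕0⊕1⊕1⊕1⊕0⊕0⊕1⊕1⊕0⊕1⊕0⊕0⊕0⊕0 = 1
p4 (pos 4,5,6,7,12,13,14,15,20,21,22,23,28,29,30,31): XOR of data positions = 1⊕0⊕1⊕1⊕1⊕0⊕0⊕0⊕0⊕0⊕1⊕0⊕0⊕0⊕0 = 1
p8 (pos 8,9,10,11,12,13,14,15,24,25,26,27,28,29,30,31): XOR of data positions = 1⊕1⊕1⊕1⊕1⊕0⊕0⊕0⊕1⊕0⊕0⊕0⊕0⊕0⊕0 = 0
p16 (pos 16,17,18,19,20,21,22,23,24,25,26,27,28,29,30,31): XOR of data positions = 1⊕1⊕1⊕0⊕0⊕0⊕1⊕0⊕1⊕0⊕0⊕0⊕0⊕0⊕0 = 1
Codeword: 0111101011111001111000101000000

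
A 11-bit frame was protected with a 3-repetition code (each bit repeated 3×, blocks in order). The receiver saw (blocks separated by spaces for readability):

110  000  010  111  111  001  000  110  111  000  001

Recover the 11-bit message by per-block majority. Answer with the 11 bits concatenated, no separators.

Block 1 (110): 2 ones → 1
Block 2 (000): 0 ones → 0
Block 3 (010): 1 one → 0
Block 4 (111): 3 ones → 1
Block 5 (111): 3 ones → 1
Block 6 (001): 1 one → 0
Block 7 (000): 0 ones → 0
Block 8 (110): 2 ones → 1
Block 9 (111): 3 ones → 1
Block 10 (000): 0 ones → 0
Block 11 (001): 1 one → 0

10011001100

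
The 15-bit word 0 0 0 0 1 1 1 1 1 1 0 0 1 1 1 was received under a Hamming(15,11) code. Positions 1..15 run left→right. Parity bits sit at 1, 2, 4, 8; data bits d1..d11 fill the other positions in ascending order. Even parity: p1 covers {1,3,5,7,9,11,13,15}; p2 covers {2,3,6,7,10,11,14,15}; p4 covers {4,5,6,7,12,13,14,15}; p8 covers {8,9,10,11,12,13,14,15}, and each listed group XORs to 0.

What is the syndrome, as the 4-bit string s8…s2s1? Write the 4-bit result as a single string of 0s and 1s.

0011

s1 (pos 1,3,5,7,9,11,13,15): 0⊕0⊕1⊕1⊕1⊕0⊕1⊕1 = 1
s2 (pos 2,3,6,7,10,11,14,15): 0⊕0⊕1⊕1⊕1⊕0⊕1⊕1 = 1
s4 (pos 4,5,6,7,12,13,14,15): 0⊕1⊕1⊕1⊕0⊕1⊕1⊕1 = 0
s8 (pos 8,9,10,11,12,13,14,15): 1⊕1⊕1⊕0⊕0⊕1⊕1⊕1 = 0
Syndrome s8…s1 = 0011 → error at position 3.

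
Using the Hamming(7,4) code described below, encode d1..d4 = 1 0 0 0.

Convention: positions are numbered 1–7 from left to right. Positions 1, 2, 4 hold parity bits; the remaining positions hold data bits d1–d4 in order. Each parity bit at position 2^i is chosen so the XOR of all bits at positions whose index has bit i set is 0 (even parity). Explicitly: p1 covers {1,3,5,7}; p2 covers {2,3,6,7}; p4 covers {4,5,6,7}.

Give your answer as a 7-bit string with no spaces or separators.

Place data at non-parity positions: p1 p2 1 p4 0 0 0
p1 (pos 1,3,5,7): XOR of data positions = 1⊕0⊕0 = 1
p2 (pos 2,3,6,7): XOR of data positions = 1⊕0⊕0 = 1
p4 (pos 4,5,6,7): XOR of data positions = 0⊕0⊕0 = 0
Codeword: 1110000

1110000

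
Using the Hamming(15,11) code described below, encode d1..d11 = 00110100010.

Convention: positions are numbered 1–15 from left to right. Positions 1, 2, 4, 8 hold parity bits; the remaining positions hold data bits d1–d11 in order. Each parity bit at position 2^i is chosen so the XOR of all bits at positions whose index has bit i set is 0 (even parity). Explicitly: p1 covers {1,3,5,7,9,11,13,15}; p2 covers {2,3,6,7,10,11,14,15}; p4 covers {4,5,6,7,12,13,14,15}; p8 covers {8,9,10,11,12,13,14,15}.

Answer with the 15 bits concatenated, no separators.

100101100100010

Place data at non-parity positions: p1 p2 0 p4 0 1 1 p8 0 1 0 0 0 1 0
p1 (pos 1,3,5,7,9,11,13,15): XOR of data positions = 0⊕0⊕1⊕0⊕0⊕0⊕0 = 1
p2 (pos 2,3,6,7,10,11,14,15): XOR of data positions = 0⊕1⊕1⊕1⊕0⊕1⊕0 = 0
p4 (pos 4,5,6,7,12,13,14,15): XOR of data positions = 0⊕1⊕1⊕0⊕0⊕1⊕0 = 1
p8 (pos 8,9,10,11,12,13,14,15): XOR of data positions = 0⊕1⊕0⊕0⊕0⊕1⊕0 = 0
Codeword: 100101100100010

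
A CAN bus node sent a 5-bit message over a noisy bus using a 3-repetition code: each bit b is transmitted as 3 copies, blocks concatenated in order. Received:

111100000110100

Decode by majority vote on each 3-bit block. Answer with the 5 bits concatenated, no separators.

10010

Block 1 (111): 3 ones → 1
Block 2 (100): 1 one → 0
Block 3 (000): 0 ones → 0
Block 4 (110): 2 ones → 1
Block 5 (100): 1 one → 0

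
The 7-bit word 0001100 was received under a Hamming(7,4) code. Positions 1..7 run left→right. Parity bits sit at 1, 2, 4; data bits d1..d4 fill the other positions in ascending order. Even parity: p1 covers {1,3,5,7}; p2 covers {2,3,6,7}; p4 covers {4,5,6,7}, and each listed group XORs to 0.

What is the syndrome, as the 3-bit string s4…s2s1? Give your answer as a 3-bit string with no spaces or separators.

001

s1 (pos 1,3,5,7): 0⊕0⊕1⊕0 = 1
s2 (pos 2,3,6,7): 0⊕0⊕0⊕0 = 0
s4 (pos 4,5,6,7): 1⊕1⊕0⊕0 = 0
Syndrome s4…s1 = 001 → error at position 1.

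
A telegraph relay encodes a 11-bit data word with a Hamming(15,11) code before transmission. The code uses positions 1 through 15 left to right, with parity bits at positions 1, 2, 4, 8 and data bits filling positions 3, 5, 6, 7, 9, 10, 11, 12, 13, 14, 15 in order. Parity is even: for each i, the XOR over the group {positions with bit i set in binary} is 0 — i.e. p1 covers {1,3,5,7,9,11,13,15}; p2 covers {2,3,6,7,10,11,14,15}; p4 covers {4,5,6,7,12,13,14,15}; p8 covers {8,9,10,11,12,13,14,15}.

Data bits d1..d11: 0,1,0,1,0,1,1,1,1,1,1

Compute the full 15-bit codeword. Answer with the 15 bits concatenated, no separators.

110010100111111

Place data at non-parity positions: p1 p2 0 p4 1 0 1 p8 0 1 1 1 1 1 1
p1 (pos 1,3,5,7,9,11,13,15): XOR of data positions = 0⊕1⊕1⊕0⊕1⊕1⊕1 = 1
p2 (pos 2,3,6,7,10,11,14,15): XOR of data positions = 0⊕0⊕1⊕1⊕1⊕1⊕1 = 1
p4 (pos 4,5,6,7,12,13,14,15): XOR of data positions = 1⊕0⊕1⊕1⊕1⊕1⊕1 = 0
p8 (pos 8,9,10,11,12,13,14,15): XOR of data positions = 0⊕1⊕1⊕1⊕1⊕1⊕1 = 0
Codeword: 110010100111111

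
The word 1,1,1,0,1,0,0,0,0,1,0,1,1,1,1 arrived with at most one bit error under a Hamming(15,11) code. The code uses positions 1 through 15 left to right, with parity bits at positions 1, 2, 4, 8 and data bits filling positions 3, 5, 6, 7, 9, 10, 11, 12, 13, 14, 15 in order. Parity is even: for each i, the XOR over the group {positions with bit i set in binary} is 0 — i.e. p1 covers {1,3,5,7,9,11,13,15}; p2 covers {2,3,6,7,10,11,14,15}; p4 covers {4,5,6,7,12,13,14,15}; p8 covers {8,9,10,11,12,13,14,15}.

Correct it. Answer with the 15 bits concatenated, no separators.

111010000101110

s1 (pos 1,3,5,7,9,11,13,15): 1⊕1⊕1⊕0⊕0⊕0⊕1⊕1 = 1
s2 (pos 2,3,6,7,10,11,14,15): 1⊕1⊕0⊕0⊕1⊕0⊕1⊕1 = 1
s4 (pos 4,5,6,7,12,13,14,15): 0⊕1⊕0⊕0⊕1⊕1⊕1⊕1 = 1
s8 (pos 8,9,10,11,12,13,14,15): 0⊕0⊕1⊕0⊕1⊕1⊕1⊕1 = 1
Syndrome s8…s1 = 1111 → error at position 15.
Flip position 15: 111010000101111 → 111010000101110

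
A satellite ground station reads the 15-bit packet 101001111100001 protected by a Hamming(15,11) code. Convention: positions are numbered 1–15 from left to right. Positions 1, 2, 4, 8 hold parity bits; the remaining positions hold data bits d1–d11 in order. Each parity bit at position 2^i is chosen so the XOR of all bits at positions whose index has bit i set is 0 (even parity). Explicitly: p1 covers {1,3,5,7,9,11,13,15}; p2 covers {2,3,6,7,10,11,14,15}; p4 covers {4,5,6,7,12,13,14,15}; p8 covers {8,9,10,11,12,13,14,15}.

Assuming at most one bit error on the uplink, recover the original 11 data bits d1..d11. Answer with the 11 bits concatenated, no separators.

10101100001

s1 (pos 1,3,5,7,9,11,13,15): 1⊕1⊕0⊕1⊕1⊕0⊕0⊕1 = 1
s2 (pos 2,3,6,7,10,11,14,15): 0⊕1⊕1⊕1⊕1⊕0⊕0⊕1 = 1
s4 (pos 4,5,6,7,12,13,14,15): 0⊕0⊕1⊕1⊕0⊕0⊕0⊕1 = 1
s8 (pos 8,9,10,11,12,13,14,15): 1⊕1⊕1⊕0⊕0⊕0⊕0⊕1 = 0
Syndrome s8…s1 = 0111 → error at position 7.
Flip position 7: 101001111100001 → 101001011100001
Read data bits from positions 3,5,6,7,9,10,11,12,13,14,15: 10101100001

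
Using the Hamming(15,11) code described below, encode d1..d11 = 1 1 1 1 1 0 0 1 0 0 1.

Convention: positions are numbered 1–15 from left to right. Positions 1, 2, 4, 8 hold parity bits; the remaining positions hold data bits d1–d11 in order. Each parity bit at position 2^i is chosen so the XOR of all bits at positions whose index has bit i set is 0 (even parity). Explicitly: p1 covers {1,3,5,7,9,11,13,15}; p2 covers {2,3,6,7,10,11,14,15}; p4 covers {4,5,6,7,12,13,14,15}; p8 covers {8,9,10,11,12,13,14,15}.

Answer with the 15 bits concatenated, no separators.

101111111001001

Place data at non-parity positions: p1 p2 1 p4 1 1 1 p8 1 0 0 1 0 0 1
p1 (pos 1,3,5,7,9,11,13,15): XOR of data positions = 1⊕1⊕1⊕1⊕0⊕0⊕1 = 1
p2 (pos 2,3,6,7,10,11,14,15): XOR of data positions = 1⊕1⊕1⊕0⊕0⊕0⊕1 = 0
p4 (pos 4,5,6,7,12,13,14,15): XOR of data positions = 1⊕1⊕1⊕1⊕0⊕0⊕1 = 1
p8 (pos 8,9,10,11,12,13,14,15): XOR of data positions = 1⊕0⊕0⊕1⊕0⊕0⊕1 = 1
Codeword: 101111111001001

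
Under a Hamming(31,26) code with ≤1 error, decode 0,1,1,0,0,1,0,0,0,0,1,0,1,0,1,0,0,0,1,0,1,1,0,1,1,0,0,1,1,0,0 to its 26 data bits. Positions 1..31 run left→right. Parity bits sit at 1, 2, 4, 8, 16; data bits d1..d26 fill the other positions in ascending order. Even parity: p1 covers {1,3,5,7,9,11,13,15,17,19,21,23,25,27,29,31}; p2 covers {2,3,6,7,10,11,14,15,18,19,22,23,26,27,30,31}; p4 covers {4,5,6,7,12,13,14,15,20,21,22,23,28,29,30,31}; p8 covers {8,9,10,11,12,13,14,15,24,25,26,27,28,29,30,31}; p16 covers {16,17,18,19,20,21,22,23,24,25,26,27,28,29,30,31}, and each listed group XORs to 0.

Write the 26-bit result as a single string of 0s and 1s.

s1 (pos 1,3,5,7,9,11,13,15,17,19,21,23,25,27,29,31): 0⊕1⊕0⊕0⊕0⊕1⊕1⊕1⊕0⊕1⊕1⊕0⊕1⊕0⊕1⊕0 = 0
s2 (pos 2,3,6,7,10,11,14,15,18,19,22,23,26,27,30,31): 1⊕1⊕1⊕0⊕0⊕1⊕0⊕1⊕0⊕1⊕1⊕0⊕0⊕0⊕0⊕0 = 1
s4 (pos 4,5,6,7,12,13,14,15,20,21,22,23,28,29,30,31): 0⊕0⊕1⊕0⊕0⊕1⊕0⊕1⊕0⊕1⊕1⊕0⊕1⊕1⊕0⊕0 = 1
s8 (pos 8,9,10,11,12,13,14,15,24,25,26,27,28,29,30,31): 0⊕0⊕0⊕1⊕0⊕1⊕0⊕1⊕1⊕1⊕0⊕0⊕1⊕1⊕0⊕0 = 1
s16 (pos 16,17,18,19,20,21,22,23,24,25,26,27,28,29,30,31): 0⊕0⊕0⊕1⊕0⊕1⊕1⊕0⊕1⊕1⊕0⊕0⊕1⊕1⊕0⊕0 = 1
Syndrome s16…s1 = 11110 → error at position 30.
Flip position 30: 0110010000101010001011011001100 → 0110010000101010001011011001110
Read data bits from positions 3,5,6,7,9,10,11,12,13,14,15,17,18,19,20,21,22,23,24,25,26,27,28,29,30,31: 10100010101001011011001110

10100010101001011011001110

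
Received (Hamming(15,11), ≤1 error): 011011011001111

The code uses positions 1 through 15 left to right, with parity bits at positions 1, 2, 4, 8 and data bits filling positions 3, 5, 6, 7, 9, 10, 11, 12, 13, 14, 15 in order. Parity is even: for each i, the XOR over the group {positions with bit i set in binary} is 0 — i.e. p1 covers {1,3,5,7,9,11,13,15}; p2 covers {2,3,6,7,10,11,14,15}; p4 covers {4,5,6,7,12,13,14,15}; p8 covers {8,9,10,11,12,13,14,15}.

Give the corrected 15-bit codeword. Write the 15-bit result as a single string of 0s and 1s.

010011011001111

s1 (pos 1,3,5,7,9,11,13,15): 0⊕1⊕1⊕0⊕1⊕0⊕1⊕1 = 1
s2 (pos 2,3,6,7,10,11,14,15): 1⊕1⊕1⊕0⊕0⊕0⊕1⊕1 = 1
s4 (pos 4,5,6,7,12,13,14,15): 0⊕1⊕1⊕0⊕1⊕1⊕1⊕1 = 0
s8 (pos 8,9,10,11,12,13,14,15): 1⊕1⊕0⊕0⊕1⊕1⊕1⊕1 = 0
Syndrome s8…s1 = 0011 → error at position 3.
Flip position 3: 011011011001111 → 010011011001111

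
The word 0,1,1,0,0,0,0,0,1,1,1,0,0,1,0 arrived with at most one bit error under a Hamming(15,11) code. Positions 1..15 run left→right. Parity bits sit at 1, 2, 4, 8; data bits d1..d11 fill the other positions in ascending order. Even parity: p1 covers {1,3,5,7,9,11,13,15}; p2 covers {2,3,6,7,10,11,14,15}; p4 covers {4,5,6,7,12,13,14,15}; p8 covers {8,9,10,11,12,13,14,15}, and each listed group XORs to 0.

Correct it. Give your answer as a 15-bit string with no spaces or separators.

011000101110010

s1 (pos 1,3,5,7,9,11,13,15): 0⊕1⊕0⊕0⊕1⊕1⊕0⊕0 = 1
s2 (pos 2,3,6,7,10,11,14,15): 1⊕1⊕0⊕0⊕1⊕1⊕1⊕0 = 1
s4 (pos 4,5,6,7,12,13,14,15): 0⊕0⊕0⊕0⊕0⊕0⊕1⊕0 = 1
s8 (pos 8,9,10,11,12,13,14,15): 0⊕1⊕1⊕1⊕0⊕0⊕1⊕0 = 0
Syndrome s8…s1 = 0111 → error at position 7.
Flip position 7: 011000001110010 → 011000101110010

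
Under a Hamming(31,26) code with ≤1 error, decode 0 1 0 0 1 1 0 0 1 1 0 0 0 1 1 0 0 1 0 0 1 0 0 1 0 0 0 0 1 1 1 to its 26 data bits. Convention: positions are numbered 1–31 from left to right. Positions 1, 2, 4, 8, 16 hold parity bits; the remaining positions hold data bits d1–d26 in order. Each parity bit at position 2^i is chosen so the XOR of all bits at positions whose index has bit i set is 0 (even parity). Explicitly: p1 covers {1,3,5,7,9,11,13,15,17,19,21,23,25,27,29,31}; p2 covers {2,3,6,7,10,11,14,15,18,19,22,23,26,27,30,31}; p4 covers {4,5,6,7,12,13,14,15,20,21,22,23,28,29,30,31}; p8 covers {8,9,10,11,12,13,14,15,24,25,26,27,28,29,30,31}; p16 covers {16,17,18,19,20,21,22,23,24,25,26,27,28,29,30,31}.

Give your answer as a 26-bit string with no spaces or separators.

s1 (pos 1,3,5,7,9,11,13,15,17,19,21,23,25,27,29,31): 0⊕0⊕1⊕0⊕1⊕0⊕0⊕1⊕0⊕0⊕1⊕0⊕0⊕0⊕1⊕1 = 0
s2 (pos 2,3,6,7,10,11,14,15,18,19,22,23,26,27,30,31): 1⊕0⊕1⊕0⊕1⊕0⊕1⊕1⊕1⊕0⊕0⊕0⊕0⊕0⊕1⊕1 = 0
s4 (pos 4,5,6,7,12,13,14,15,20,21,22,23,28,29,30,31): 0⊕1⊕1⊕0⊕0⊕0⊕1⊕1⊕0⊕1⊕0⊕0⊕0⊕1⊕1⊕1 = 0
s8 (pos 8,9,10,11,12,13,14,15,24,25,26,27,28,29,30,31): 0⊕1⊕1⊕0⊕0⊕0⊕1⊕1⊕1⊕0⊕0⊕0⊕0⊕1⊕1⊕1 = 0
s16 (pos 16,17,18,19,20,21,22,23,24,25,26,27,28,29,30,31): 0⊕0⊕1⊕0⊕0⊕1⊕0⊕0⊕1⊕0⊕0⊕0⊕0⊕1⊕1⊕1 = 0
Syndrome s16…s1 = 00000 → no error.
Read data bits from positions 3,5,6,7,9,10,11,12,13,14,15,17,18,19,20,21,22,23,24,25,26,27,28,29,30,31: 01101100011010010010000111

01101100011010010010000111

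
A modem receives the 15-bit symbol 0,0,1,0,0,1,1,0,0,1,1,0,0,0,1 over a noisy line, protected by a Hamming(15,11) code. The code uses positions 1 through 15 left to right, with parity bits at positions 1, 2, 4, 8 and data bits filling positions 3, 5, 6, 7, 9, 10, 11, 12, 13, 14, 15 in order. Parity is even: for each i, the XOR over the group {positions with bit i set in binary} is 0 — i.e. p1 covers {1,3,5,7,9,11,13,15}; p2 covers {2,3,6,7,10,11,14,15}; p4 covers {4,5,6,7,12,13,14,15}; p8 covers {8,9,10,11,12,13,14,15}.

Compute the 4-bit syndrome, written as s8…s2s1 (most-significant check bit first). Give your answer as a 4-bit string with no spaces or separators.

s1 (pos 1,3,5,7,9,11,13,15): 0⊕1⊕0⊕1⊕0⊕1⊕0⊕1 = 0
s2 (pos 2,3,6,7,10,11,14,15): 0⊕1⊕1⊕1⊕1⊕1⊕0⊕1 = 0
s4 (pos 4,5,6,7,12,13,14,15): 0⊕0⊕1⊕1⊕0⊕0⊕0⊕1 = 1
s8 (pos 8,9,10,11,12,13,14,15): 0⊕0⊕1⊕1⊕0⊕0⊕0⊕1 = 1
Syndrome s8…s1 = 1100 → error at position 12.

1100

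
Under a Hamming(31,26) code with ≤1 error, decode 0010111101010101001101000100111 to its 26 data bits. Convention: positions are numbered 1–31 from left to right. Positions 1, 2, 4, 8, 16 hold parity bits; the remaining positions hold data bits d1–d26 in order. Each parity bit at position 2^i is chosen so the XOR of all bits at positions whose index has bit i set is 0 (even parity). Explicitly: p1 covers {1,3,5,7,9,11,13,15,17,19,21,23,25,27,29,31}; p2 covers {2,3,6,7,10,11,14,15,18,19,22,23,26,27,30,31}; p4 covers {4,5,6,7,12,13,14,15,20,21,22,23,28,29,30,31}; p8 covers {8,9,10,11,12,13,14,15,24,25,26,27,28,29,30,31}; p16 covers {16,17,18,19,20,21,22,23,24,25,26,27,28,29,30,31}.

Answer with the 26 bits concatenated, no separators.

11110101010001101000100111

s1 (pos 1,3,5,7,9,11,13,15,17,19,21,23,25,27,29,31): 0⊕1⊕1⊕1⊕0⊕0⊕0⊕0⊕0⊕1⊕0⊕0⊕0⊕0⊕1⊕1 = 0
s2 (pos 2,3,6,7,10,11,14,15,18,19,22,23,26,27,30,31): 0⊕1⊕1⊕1⊕1⊕0⊕1⊕0⊕0⊕1⊕1⊕0⊕1⊕0⊕1⊕1 = 0
s4 (pos 4,5,6,7,12,13,14,15,20,21,22,23,28,29,30,31): 0⊕1⊕1⊕1⊕1⊕0⊕1⊕0⊕1⊕0⊕1⊕0⊕0⊕1⊕1⊕1 = 0
s8 (pos 8,9,10,11,12,13,14,15,24,25,26,27,28,29,30,31): 1⊕0⊕1⊕0⊕1⊕0⊕1⊕0⊕0⊕0⊕1⊕0⊕0⊕1⊕1⊕1 = 0
s16 (pos 16,17,18,19,20,21,22,23,24,25,26,27,28,29,30,31): 1⊕0⊕0⊕1⊕1⊕0⊕1⊕0⊕0⊕0⊕1⊕0⊕0⊕1⊕1⊕1 = 0
Syndrome s16…s1 = 00000 → no error.
Read data bits from positions 3,5,6,7,9,10,11,12,13,14,15,17,18,19,20,21,22,23,24,25,26,27,28,29,30,31: 11110101010001101000100111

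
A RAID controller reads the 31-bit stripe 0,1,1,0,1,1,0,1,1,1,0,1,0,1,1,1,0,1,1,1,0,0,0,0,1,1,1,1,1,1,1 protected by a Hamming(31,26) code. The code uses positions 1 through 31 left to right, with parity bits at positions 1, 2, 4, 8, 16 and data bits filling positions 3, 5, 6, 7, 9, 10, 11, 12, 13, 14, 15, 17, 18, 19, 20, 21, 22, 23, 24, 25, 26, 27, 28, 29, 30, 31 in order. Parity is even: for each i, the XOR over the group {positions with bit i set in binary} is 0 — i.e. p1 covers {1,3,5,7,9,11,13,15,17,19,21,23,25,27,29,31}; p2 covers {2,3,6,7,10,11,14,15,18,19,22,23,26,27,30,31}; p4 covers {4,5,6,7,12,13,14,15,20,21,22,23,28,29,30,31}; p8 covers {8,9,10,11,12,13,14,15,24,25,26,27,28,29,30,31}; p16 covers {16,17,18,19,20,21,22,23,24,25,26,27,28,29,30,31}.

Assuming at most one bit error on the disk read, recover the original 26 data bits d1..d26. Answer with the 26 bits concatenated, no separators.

11101101011011100000111111

s1 (pos 1,3,5,7,9,11,13,15,17,19,21,23,25,27,29,31): 0⊕1⊕1⊕0⊕1⊕0⊕0⊕1⊕0⊕1⊕0⊕0⊕1⊕1⊕1⊕1 = 1
s2 (pos 2,3,6,7,10,11,14,15,18,19,22,23,26,27,30,31): 1⊕1⊕1⊕0⊕1⊕0⊕1⊕1⊕1⊕1⊕0⊕0⊕1⊕1⊕1⊕1 = 0
s4 (pos 4,5,6,7,12,13,14,15,20,21,22,23,28,29,30,31): 0⊕1⊕1⊕0⊕1⊕0⊕1⊕1⊕1⊕0⊕0⊕0⊕1⊕1⊕1⊕1 = 0
s8 (pos 8,9,10,11,12,13,14,15,24,25,26,27,28,29,30,31): 1⊕1⊕1⊕0⊕1⊕0⊕1⊕1⊕0⊕1⊕1⊕1⊕1⊕1⊕1⊕1 = 1
s16 (pos 16,17,18,19,20,21,22,23,24,25,26,27,28,29,30,31): 1⊕0⊕1⊕1⊕1⊕0⊕0⊕0⊕0⊕1⊕1⊕1⊕1⊕1⊕1⊕1 = 1
Syndrome s16…s1 = 11001 → error at position 25.
Flip position 25: 0110110111010111011100001111111 → 0110110111010111011100000111111
Read data bits from positions 3,5,6,7,9,10,11,12,13,14,15,17,18,19,20,21,22,23,24,25,26,27,28,29,30,31: 11101101011011100000111111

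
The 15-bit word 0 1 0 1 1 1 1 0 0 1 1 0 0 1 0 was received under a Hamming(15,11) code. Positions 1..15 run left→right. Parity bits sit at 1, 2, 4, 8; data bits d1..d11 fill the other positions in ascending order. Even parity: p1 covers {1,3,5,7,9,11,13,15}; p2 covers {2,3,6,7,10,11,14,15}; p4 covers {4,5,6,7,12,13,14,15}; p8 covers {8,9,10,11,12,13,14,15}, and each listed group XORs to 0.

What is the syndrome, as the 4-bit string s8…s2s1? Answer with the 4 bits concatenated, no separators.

1101

s1 (pos 1,3,5,7,9,11,13,15): 0⊕0⊕1⊕1⊕0⊕1⊕0⊕0 = 1
s2 (pos 2,3,6,7,10,11,14,15): 1⊕0⊕1⊕1⊕1⊕1⊕1⊕0 = 0
s4 (pos 4,5,6,7,12,13,14,15): 1⊕1⊕1⊕1⊕0⊕0⊕1⊕0 = 1
s8 (pos 8,9,10,11,12,13,14,15): 0⊕0⊕1⊕1⊕0⊕0⊕1⊕0 = 1
Syndrome s8…s1 = 1101 → error at position 13.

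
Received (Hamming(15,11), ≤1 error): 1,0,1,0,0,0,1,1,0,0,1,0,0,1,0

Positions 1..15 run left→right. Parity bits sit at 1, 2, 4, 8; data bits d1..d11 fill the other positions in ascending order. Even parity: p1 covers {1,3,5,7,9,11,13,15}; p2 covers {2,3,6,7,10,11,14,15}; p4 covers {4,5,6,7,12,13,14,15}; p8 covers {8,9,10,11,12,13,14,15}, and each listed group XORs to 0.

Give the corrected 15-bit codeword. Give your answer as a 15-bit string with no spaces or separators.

s1 (pos 1,3,5,7,9,11,13,15): 1⊕1⊕0⊕1⊕0⊕1⊕0⊕0 = 0
s2 (pos 2,3,6,7,10,11,14,15): 0⊕1⊕0⊕1⊕0⊕1⊕1⊕0 = 0
s4 (pos 4,5,6,7,12,13,14,15): 0⊕0⊕0⊕1⊕0⊕0⊕1⊕0 = 0
s8 (pos 8,9,10,11,12,13,14,15): 1⊕0⊕0⊕1⊕0⊕0⊕1⊕0 = 1
Syndrome s8…s1 = 1000 → error at position 8.
Flip position 8: 101000110010010 → 101000100010010

101000100010010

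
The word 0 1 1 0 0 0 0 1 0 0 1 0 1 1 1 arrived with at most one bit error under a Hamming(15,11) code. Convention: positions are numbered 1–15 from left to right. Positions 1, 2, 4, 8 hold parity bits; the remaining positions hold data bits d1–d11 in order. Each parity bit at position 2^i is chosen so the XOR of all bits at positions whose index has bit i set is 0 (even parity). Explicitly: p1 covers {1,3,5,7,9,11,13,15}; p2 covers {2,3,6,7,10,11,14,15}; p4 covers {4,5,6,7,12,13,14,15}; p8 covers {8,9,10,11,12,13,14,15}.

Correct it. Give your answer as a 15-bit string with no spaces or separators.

s1 (pos 1,3,5,7,9,11,13,15): 0⊕1⊕0⊕0⊕0⊕1⊕1⊕1 = 0
s2 (pos 2,3,6,7,10,11,14,15): 1⊕1⊕0⊕0⊕0⊕1⊕1⊕1 = 1
s4 (pos 4,5,6,7,12,13,14,15): 0⊕0⊕0⊕0⊕0⊕1⊕1⊕1 = 1
s8 (pos 8,9,10,11,12,13,14,15): 1⊕0⊕0⊕1⊕0⊕1⊕1⊕1 = 1
Syndrome s8…s1 = 1110 → error at position 14.
Flip position 14: 011000010010111 → 011000010010101

011000010010101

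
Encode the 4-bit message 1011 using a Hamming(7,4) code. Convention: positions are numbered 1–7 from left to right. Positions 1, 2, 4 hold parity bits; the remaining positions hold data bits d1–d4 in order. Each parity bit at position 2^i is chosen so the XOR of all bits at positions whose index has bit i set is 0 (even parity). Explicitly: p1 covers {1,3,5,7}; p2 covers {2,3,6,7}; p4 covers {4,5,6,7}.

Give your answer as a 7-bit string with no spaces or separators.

0110011

Place data at non-parity positions: p1 p2 1 p4 0 1 1
p1 (pos 1,3,5,7): XOR of data positions = 1⊕0⊕1 = 0
p2 (pos 2,3,6,7): XOR of data positions = 1⊕1⊕1 = 1
p4 (pos 4,5,6,7): XOR of data positions = 0⊕1⊕1 = 0
Codeword: 0110011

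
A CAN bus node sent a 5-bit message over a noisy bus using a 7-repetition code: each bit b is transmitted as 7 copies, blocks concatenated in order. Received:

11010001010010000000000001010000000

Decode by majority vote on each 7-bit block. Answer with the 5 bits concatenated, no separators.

00000

Block 1 (1101000): 3 ones → 0
Block 2 (1010010): 3 ones → 0
Block 3 (0000000): 0 ones → 0
Block 4 (0000101): 2 ones → 0
Block 5 (0000000): 0 ones → 0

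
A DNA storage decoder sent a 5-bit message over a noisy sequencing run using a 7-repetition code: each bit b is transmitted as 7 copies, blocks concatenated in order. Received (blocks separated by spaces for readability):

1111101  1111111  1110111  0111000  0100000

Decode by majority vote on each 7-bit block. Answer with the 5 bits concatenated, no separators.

11100

Block 1 (1111101): 6 ones → 1
Block 2 (1111111): 7 ones → 1
Block 3 (1110111): 6 ones → 1
Block 4 (0111000): 3 ones → 0
Block 5 (0100000): 1 one → 0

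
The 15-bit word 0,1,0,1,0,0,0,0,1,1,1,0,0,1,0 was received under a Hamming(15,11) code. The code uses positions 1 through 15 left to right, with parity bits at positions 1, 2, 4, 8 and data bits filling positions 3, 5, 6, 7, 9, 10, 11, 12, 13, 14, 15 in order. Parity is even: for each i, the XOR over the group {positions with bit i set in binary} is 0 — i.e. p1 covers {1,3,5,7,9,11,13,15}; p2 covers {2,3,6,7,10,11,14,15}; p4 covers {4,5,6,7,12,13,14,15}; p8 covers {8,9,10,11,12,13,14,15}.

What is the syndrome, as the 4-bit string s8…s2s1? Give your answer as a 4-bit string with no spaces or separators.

s1 (pos 1,3,5,7,9,11,13,15): 0⊕0⊕0⊕0⊕1⊕1⊕0⊕0 = 0
s2 (pos 2,3,6,7,10,11,14,15): 1⊕0⊕0⊕0⊕1⊕1⊕1⊕0 = 0
s4 (pos 4,5,6,7,12,13,14,15): 1⊕0⊕0⊕0⊕0⊕0⊕1⊕0 = 0
s8 (pos 8,9,10,11,12,13,14,15): 0⊕1⊕1⊕1⊕0⊕0⊕1⊕0 = 0
Syndrome s8…s1 = 0000 → no error.

0000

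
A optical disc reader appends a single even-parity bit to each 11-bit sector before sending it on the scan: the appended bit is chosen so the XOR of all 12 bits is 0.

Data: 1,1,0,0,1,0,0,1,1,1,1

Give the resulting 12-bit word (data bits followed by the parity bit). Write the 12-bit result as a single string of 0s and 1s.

XOR of the 11 data bits: 1⊕1⊕0⊕0⊕1⊕0⊕0⊕1⊕1⊕1⊕1 = 1
Parity bit = 1 (so all 12 bits XOR to 0).

110010011111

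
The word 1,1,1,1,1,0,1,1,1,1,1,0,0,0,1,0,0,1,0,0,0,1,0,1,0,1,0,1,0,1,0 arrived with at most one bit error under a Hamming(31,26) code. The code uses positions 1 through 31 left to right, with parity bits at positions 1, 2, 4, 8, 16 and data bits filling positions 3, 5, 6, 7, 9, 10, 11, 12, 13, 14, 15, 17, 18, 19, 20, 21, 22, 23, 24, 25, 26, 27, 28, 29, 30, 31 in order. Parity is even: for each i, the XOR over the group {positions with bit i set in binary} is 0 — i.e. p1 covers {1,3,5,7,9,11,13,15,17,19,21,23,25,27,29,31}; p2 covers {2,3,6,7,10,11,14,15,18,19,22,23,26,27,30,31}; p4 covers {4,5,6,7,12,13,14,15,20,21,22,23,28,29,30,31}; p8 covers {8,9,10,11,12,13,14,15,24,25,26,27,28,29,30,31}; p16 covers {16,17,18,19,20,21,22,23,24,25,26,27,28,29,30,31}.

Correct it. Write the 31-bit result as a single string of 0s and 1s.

1111101111101010010001010101010

s1 (pos 1,3,5,7,9,11,13,15,17,19,21,23,25,27,29,31): 1⊕1⊕1⊕1⊕1⊕1⊕0⊕1⊕0⊕0⊕0⊕0⊕0⊕0⊕0⊕0 = 1
s2 (pos 2,3,6,7,10,11,14,15,18,19,22,23,26,27,30,31): 1⊕1⊕0⊕1⊕1⊕1⊕0⊕1⊕1⊕0⊕1⊕0⊕1⊕0⊕1⊕0 = 0
s4 (pos 4,5,6,7,12,13,14,15,20,21,22,23,28,29,30,31): 1⊕1⊕0⊕1⊕0⊕0⊕0⊕1⊕0⊕0⊕1⊕0⊕1⊕0⊕1⊕0 = 1
s8 (pos 8,9,10,11,12,13,14,15,24,25,26,27,28,29,30,31): 1⊕1⊕1⊕1⊕0⊕0⊕0⊕1⊕1⊕0⊕1⊕0⊕1⊕0⊕1⊕0 = 1
s16 (pos 16,17,18,19,20,21,22,23,24,25,26,27,28,29,30,31): 0⊕0⊕1⊕0⊕0⊕0⊕1⊕0⊕1⊕0⊕1⊕0⊕1⊕0⊕1⊕0 = 0
Syndrome s16…s1 = 01101 → error at position 13.
Flip position 13: 1111101111100010010001010101010 → 1111101111101010010001010101010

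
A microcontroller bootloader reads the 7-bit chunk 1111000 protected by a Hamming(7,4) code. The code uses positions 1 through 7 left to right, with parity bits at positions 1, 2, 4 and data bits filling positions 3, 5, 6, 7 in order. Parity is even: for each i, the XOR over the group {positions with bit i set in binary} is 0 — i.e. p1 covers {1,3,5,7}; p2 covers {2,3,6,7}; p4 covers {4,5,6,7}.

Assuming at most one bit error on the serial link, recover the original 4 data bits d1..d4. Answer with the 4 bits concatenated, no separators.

s1 (pos 1,3,5,7): 1⊕1⊕0⊕0 = 0
s2 (pos 2,3,6,7): 1⊕1⊕0⊕0 = 0
s4 (pos 4,5,6,7): 1⊕0⊕0⊕0 = 1
Syndrome s4…s1 = 100 → error at position 4.
Flip position 4: 1111000 → 1110000
Read data bits from positions 3,5,6,7: 1000

1000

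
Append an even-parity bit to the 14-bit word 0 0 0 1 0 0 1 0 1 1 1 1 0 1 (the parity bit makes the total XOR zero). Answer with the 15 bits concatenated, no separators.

000100101111011

XOR of the 14 data bits: 0⊕0⊕0⊕1⊕0⊕0⊕1⊕0⊕1⊕1⊕1⊕1⊕0⊕1 = 1
Parity bit = 1 (so all 15 bits XOR to 0).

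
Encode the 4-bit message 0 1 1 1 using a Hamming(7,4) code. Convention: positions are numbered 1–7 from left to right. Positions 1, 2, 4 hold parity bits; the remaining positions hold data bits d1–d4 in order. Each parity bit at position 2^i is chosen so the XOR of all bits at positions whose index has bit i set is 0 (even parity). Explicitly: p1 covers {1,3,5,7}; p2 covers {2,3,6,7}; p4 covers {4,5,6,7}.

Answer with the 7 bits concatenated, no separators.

Place data at non-parity positions: p1 p2 0 p4 1 1 1
p1 (pos 1,3,5,7): XOR of data positions = 0⊕1⊕1 = 0
p2 (pos 2,3,6,7): XOR of data positions = 0⊕1⊕1 = 0
p4 (pos 4,5,6,7): XOR of data positions = 1⊕1⊕1 = 1
Codeword: 0001111

0001111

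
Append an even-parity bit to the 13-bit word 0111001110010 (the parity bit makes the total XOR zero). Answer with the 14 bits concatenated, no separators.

XOR of the 13 data bits: 0⊕1⊕1⊕1⊕0⊕0⊕1⊕1⊕1⊕0⊕0⊕1⊕0 = 1
Parity bit = 1 (so all 14 bits XOR to 0).

01110011100101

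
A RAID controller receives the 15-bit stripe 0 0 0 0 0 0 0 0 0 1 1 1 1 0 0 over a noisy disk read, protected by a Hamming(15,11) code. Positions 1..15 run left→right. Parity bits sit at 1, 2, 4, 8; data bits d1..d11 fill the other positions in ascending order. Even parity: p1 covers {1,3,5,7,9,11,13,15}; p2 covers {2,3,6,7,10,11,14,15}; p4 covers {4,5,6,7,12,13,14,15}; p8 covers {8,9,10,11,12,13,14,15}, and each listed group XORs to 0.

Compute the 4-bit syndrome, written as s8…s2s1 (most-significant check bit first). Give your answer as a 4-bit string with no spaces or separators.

0000

s1 (pos 1,3,5,7,9,11,13,15): 0⊕0⊕0⊕0⊕0⊕1⊕1⊕0 = 0
s2 (pos 2,3,6,7,10,11,14,15): 0⊕0⊕0⊕0⊕1⊕1⊕0⊕0 = 0
s4 (pos 4,5,6,7,12,13,14,15): 0⊕0⊕0⊕0⊕1⊕1⊕0⊕0 = 0
s8 (pos 8,9,10,11,12,13,14,15): 0⊕0⊕1⊕1⊕1⊕1⊕0⊕0 = 0
Syndrome s8…s1 = 0000 → no error.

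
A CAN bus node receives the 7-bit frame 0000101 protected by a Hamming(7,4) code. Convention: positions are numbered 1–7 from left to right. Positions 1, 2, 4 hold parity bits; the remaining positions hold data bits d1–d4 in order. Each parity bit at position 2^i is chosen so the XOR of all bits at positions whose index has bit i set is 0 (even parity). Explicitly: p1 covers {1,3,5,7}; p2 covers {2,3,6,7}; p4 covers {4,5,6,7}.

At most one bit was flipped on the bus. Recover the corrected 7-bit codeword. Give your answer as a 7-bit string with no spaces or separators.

0100101

s1 (pos 1,3,5,7): 0⊕0⊕1⊕1 = 0
s2 (pos 2,3,6,7): 0⊕0⊕0⊕1 = 1
s4 (pos 4,5,6,7): 0⊕1⊕0⊕1 = 0
Syndrome s4…s1 = 010 → error at position 2.
Flip position 2: 0000101 → 0100101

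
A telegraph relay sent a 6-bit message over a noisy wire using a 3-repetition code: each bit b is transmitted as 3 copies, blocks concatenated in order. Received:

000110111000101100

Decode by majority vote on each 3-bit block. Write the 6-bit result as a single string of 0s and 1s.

011010

Block 1 (000): 0 ones → 0
Block 2 (110): 2 ones → 1
Block 3 (111): 3 ones → 1
Block 4 (000): 0 ones → 0
Block 5 (101): 2 ones → 1
Block 6 (100): 1 one → 0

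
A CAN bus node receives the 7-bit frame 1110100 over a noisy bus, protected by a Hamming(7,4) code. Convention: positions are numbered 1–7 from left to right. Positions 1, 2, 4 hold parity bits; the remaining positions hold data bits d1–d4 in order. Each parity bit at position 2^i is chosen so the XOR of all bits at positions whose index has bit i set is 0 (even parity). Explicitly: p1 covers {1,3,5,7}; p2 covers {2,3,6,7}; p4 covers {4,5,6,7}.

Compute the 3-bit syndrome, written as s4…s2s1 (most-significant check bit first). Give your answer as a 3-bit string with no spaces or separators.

s1 (pos 1,3,5,7): 1⊕1⊕1⊕0 = 1
s2 (pos 2,3,6,7): 1⊕1⊕0⊕0 = 0
s4 (pos 4,5,6,7): 0⊕1⊕0⊕0 = 1
Syndrome s4…s1 = 101 → error at position 5.

101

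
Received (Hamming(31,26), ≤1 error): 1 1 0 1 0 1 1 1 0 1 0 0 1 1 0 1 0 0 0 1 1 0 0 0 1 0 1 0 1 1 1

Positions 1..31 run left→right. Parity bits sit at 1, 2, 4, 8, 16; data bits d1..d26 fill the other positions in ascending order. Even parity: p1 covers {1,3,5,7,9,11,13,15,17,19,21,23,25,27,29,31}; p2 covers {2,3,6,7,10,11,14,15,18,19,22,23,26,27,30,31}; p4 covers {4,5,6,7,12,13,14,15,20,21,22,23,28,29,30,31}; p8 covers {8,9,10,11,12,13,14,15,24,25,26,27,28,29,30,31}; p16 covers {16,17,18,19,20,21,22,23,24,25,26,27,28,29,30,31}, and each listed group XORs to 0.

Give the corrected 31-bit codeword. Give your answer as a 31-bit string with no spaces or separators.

s1 (pos 1,3,5,7,9,11,13,15,17,19,21,23,25,27,29,31): 1⊕0⊕0⊕1⊕0⊕0⊕1⊕0⊕0⊕0⊕1⊕0⊕1⊕1⊕1⊕1 = 0
s2 (pos 2,3,6,7,10,11,14,15,18,19,22,23,26,27,30,31): 1⊕0⊕1⊕1⊕1⊕0⊕1⊕0⊕0⊕0⊕0⊕0⊕0⊕1⊕1⊕1 = 0
s4 (pos 4,5,6,7,12,13,14,15,20,21,22,23,28,29,30,31): 1⊕0⊕1⊕1⊕0⊕1⊕1⊕0⊕1⊕1⊕0⊕0⊕0⊕1⊕1⊕1 = 0
s8 (pos 8,9,10,11,12,13,14,15,24,25,26,27,28,29,30,31): 1⊕0⊕1⊕0⊕0⊕1⊕1⊕0⊕0⊕1⊕0⊕1⊕0⊕1⊕1⊕1 = 1
s16 (pos 16,17,18,19,20,21,22,23,24,25,26,27,28,29,30,31): 1⊕0⊕0⊕0⊕1⊕1⊕0⊕0⊕0⊕1⊕0⊕1⊕0⊕1⊕1⊕1 = 0
Syndrome s16…s1 = 01000 → error at position 8.
Flip position 8: 1101011101001101000110001010111 → 1101011001001101000110001010111

1101011001001101000110001010111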